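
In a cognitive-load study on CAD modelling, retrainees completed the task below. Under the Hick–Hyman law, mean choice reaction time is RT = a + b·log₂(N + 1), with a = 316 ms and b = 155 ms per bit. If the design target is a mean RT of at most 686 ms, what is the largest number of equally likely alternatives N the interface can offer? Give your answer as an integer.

Set 316 + 155·log₂(N + 1) ≤ 686.
log₂(N + 1) ≤ (686 − 316) / 155 = 2.3871.
N + 1 ≤ 2^2.3871 = 5.2310.
N ≤ 4.2310, so the largest integer N is 4.

4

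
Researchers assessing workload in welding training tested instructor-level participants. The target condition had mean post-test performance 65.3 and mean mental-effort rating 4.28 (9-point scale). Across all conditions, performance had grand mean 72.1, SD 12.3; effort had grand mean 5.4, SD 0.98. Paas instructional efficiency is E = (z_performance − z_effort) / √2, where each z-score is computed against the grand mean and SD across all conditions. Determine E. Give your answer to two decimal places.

0.42

z_performance = (65.3 − 72.1) / 12.3 = -6.8000 / 12.3 = -0.5528.
z_effort = (4.28 − 5.4) / 0.98 = -1.1200 / 0.98 = -1.1429.
z_P − z_E = -0.5528 − (-1.1429) = 0.5901.
E = 0.5901 / √2 = 0.5901 / 1.41421 = 0.4173 ≈ 0.42.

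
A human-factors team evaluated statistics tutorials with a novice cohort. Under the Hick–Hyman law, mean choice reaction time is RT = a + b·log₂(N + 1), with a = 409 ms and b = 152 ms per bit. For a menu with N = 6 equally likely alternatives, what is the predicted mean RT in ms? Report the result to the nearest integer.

log₂(6 + 1) = log₂(7) = 2.8074.
RT = 409 + 152 × 2.8074 = 409 + 426.7248 = 835.7248 ms.
≈ 836 ms.

836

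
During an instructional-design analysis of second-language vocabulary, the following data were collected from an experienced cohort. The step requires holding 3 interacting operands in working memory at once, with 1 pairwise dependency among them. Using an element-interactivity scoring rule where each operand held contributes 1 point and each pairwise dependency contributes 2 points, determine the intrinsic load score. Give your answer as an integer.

5

Element contribution: 3 × 1 = 3.
Interaction contribution: 1 × 2 = 2.
Intrinsic load = 3 + 2 = 5.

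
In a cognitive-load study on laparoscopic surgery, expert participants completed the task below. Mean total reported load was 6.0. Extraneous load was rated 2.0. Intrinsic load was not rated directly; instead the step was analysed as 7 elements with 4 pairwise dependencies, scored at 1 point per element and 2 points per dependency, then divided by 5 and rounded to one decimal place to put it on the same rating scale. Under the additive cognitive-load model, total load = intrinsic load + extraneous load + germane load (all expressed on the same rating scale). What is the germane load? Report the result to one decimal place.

1.0

Intrinsic (element-interactivity): (7 × 1 + 4 × 2) / 5 = 15 / 5 = 3.0000 → 3.0.
germane load = total − intrinsic − extraneous
             = 6.0 − 3.0 − 2.0 = 1.0.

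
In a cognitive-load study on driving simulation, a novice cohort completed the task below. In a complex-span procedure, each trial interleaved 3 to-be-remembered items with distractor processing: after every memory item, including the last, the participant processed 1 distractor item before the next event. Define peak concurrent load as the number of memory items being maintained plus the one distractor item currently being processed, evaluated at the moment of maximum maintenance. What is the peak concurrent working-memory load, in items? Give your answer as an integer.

4

Maintenance is greatest during the distractor(s) after memory item 3: all 3 memory items are being held.
One distractor item is concurrently being processed.
Peak concurrent load = 3 + 1 = 4 items.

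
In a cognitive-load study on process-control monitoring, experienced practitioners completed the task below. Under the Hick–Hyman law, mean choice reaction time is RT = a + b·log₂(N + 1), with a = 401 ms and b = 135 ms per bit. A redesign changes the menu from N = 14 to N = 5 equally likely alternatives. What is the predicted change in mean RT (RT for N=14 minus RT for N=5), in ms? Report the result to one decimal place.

178.5

RT(14) = 401 + 135·log₂(15) = 401 + 135·3.9069 = 928.4315 ms.
RT(5) = 401 + 135·log₂(6) = 401 + 135·2.5850 = 749.9750 ms.
Difference = 928.4315 − 749.9750 = 178.4565 ≈ 178.5 ms.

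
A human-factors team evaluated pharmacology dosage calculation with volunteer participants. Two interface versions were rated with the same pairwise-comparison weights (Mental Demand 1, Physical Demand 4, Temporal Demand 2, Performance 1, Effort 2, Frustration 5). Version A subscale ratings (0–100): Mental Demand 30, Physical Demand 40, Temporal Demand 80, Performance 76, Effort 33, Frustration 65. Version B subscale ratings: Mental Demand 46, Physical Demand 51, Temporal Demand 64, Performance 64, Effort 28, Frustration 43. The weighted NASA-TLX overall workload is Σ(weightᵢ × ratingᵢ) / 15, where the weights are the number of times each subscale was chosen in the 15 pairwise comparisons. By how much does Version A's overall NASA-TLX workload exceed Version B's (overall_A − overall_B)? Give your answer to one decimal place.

6.9

Version A weighted sum = 1·30 + 4·40 + 2·80 + 1·76 + 2·33 + 5·65 = 30 + 160 + 160 + 76 + 66 + 325 = 817; overall_A = 817/15 = 54.4667.
Version B weighted sum = 1·46 + 4·51 + 2·64 + 1·64 + 2·28 + 5·43 = 46 + 204 + 128 + 64 + 56 + 215 = 713; overall_B = 713/15 = 47.5333.
Difference = 54.4667 − 47.5333 = 6.9334 ≈ 6.9.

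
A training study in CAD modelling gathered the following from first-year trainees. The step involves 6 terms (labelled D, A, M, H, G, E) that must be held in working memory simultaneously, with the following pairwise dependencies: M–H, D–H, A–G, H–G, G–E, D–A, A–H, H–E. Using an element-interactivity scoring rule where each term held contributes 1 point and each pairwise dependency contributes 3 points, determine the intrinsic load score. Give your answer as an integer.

30

Count of terms held simultaneously: 6.
Count of pairwise dependencies listed: 8.
Element contribution: 6 × 1 = 6.
Interaction contribution: 8 × 3 = 24.
Intrinsic load = 6 + 24 = 30.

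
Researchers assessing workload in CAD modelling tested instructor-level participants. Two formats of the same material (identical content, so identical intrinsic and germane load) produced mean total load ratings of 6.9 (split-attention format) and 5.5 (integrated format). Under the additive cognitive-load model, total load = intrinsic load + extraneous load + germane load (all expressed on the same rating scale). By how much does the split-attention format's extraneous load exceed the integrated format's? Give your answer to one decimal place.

1.4

Intrinsic and germane load are equal across formats, so the difference in total load equals the difference in extraneous load.
Extraneous-load difference = 6.9 − 5.5 = 1.4.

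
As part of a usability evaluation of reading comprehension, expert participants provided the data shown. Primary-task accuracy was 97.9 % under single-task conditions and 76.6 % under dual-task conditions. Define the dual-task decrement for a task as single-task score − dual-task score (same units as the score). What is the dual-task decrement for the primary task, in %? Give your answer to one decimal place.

Decrement = 97.9 − 76.6 = 21.3000 % ≈ 21.3 %.

21.3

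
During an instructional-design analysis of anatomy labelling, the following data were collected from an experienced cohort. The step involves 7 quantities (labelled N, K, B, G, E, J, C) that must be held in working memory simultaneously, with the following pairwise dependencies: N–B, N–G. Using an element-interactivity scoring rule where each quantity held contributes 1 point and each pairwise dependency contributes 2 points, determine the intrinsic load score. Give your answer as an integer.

Count of quantities held simultaneously: 7.
Count of pairwise dependencies listed: 2.
Element contribution: 7 × 1 = 7.
Interaction contribution: 2 × 2 = 4.
Intrinsic load = 7 + 4 = 11.

11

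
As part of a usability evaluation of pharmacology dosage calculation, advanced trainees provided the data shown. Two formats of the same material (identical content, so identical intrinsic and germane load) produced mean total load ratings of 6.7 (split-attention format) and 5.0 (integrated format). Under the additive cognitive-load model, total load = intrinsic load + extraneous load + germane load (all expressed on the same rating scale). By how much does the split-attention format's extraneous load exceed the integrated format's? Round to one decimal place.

1.7

Intrinsic and germane load are equal across formats, so the difference in total load equals the difference in extraneous load.
Extraneous-load difference = 6.7 − 5.0 = 1.7.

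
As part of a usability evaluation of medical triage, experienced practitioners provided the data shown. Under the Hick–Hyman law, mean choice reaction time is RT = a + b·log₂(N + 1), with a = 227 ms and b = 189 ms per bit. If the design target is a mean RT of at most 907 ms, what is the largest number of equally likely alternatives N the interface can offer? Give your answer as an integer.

Set 227 + 189·log₂(N + 1) ≤ 907.
log₂(N + 1) ≤ (907 − 227) / 189 = 3.5979.
N + 1 ≤ 2^3.5979 = 12.1081.
N ≤ 11.1081, so the largest integer N is 11.

11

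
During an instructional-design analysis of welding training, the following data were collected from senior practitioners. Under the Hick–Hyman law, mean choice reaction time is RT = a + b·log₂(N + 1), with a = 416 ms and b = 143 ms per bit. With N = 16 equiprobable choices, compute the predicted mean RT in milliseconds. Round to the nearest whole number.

log₂(16 + 1) = log₂(17) = 4.0875.
RT = 416 + 143 × 4.0875 = 416 + 584.5125 = 1000.5125 ms.
≈ 1001 ms.

1001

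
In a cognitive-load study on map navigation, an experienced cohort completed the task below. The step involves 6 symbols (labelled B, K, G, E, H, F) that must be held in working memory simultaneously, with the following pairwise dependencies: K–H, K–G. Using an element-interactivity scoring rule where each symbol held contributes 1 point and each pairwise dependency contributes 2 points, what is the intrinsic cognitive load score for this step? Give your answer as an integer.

10

Count of symbols held simultaneously: 6.
Count of pairwise dependencies listed: 2.
Element contribution: 6 × 1 = 6.
Interaction contribution: 2 × 2 = 4.
Intrinsic load = 6 + 4 = 10.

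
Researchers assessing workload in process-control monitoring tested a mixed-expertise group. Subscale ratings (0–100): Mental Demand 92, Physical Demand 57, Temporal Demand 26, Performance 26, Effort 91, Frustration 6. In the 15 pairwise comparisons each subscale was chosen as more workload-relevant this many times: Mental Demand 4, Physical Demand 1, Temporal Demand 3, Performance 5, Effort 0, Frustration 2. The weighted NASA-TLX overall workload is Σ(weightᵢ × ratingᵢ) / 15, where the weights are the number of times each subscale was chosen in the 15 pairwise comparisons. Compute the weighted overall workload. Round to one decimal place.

43.0

The tallies are the weights (they sum to 15).
Weighted sum = 4·92 + 1·57 + 3·26 + 5·26 + 0·91 + 2·6
            = 368 + 57 + 78 + 130 + 0 + 12 = 645.
Overall workload = 645 / 15 = 43.0000 ≈ 43.0.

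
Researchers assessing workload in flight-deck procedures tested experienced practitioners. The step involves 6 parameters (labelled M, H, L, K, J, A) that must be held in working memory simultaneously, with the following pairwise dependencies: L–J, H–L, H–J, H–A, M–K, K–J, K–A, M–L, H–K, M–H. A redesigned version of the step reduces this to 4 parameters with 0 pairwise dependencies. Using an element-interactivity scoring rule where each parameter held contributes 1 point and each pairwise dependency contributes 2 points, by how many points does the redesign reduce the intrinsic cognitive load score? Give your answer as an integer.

22

Original: 6 × 1 + 10 × 2 = 6 + 20 = 26.
Redesigned: 4 × 1 + 0 × 2 = 4 + 0 = 4.
Reduction = 26 − 4 = 22.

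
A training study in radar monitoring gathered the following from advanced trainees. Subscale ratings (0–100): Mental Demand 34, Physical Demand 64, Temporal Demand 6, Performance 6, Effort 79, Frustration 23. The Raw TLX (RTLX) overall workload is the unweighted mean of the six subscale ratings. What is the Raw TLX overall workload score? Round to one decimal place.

35.3

Sum of ratings = 34 + 64 + 6 + 6 + 79 + 23 = 212.
RTLX = 212 / 6 = 35.3333 ≈ 35.3.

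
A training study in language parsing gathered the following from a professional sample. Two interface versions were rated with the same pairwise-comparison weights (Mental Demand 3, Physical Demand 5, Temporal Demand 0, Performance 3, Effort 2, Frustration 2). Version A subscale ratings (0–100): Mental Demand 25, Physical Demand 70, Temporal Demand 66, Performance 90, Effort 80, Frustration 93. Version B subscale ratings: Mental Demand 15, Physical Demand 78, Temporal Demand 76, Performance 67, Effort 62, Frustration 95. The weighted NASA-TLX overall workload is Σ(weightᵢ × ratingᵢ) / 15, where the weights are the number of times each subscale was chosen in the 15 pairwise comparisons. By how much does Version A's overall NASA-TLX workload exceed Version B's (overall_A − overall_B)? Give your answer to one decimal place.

6.1

Version A weighted sum = 3·25 + 5·70 + 0·66 + 3·90 + 2·80 + 2·93 = 75 + 350 + 0 + 270 + 160 + 186 = 1041; overall_A = 1041/15 = 69.4000.
Version B weighted sum = 3·15 + 5·78 + 0·76 + 3·67 + 2·62 + 2·95 = 45 + 390 + 0 + 201 + 124 + 190 = 950; overall_B = 950/15 = 63.3333.
Difference = 69.4000 − 63.3333 = 6.0667 ≈ 6.1.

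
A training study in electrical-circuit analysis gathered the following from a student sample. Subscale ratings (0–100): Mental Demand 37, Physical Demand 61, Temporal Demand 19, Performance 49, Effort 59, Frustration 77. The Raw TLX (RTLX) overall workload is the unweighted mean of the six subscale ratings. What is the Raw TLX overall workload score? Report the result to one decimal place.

50.3

Sum of ratings = 37 + 61 + 19 + 49 + 59 + 77 = 302.
RTLX = 302 / 6 = 50.3333 ≈ 50.3.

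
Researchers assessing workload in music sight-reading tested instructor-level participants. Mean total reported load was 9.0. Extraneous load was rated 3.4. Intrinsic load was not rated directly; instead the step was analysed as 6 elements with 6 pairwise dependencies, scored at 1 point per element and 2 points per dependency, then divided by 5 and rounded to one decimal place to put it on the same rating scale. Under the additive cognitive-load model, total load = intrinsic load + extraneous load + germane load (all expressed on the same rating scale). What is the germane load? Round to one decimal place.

2.0

Intrinsic (element-interactivity): (6 × 1 + 6 × 2) / 5 = 18 / 5 = 3.6000 → 3.6.
germane load = total − intrinsic − extraneous
             = 9.0 − 3.6 − 3.4 = 2.0.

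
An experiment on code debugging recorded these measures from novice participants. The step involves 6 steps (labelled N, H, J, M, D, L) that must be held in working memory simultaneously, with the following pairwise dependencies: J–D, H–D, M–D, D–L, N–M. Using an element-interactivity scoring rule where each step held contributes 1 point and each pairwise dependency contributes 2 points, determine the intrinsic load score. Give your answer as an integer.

Count of steps held simultaneously: 6.
Count of pairwise dependencies listed: 5.
Element contribution: 6 × 1 = 6.
Interaction contribution: 5 × 2 = 10.
Intrinsic load = 6 + 10 = 16.

16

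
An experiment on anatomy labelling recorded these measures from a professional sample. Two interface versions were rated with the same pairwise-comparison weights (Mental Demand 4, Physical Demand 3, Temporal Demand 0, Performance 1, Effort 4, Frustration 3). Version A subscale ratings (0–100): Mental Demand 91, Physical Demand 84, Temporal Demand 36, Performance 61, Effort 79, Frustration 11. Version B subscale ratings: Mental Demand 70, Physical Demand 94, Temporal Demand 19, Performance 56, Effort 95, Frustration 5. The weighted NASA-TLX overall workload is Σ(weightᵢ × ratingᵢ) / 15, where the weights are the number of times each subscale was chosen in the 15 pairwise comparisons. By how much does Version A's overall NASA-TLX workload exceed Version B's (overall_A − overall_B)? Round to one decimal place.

Version A weighted sum = 4·91 + 3·84 + 0·36 + 1·61 + 4·79 + 3·11 = 364 + 252 + 0 + 61 + 316 + 33 = 1026; overall_A = 1026/15 = 68.4000.
Version B weighted sum = 4·70 + 3·94 + 0·19 + 1·56 + 4·95 + 3·5 = 280 + 282 + 0 + 56 + 380 + 15 = 1013; overall_B = 1013/15 = 67.5333.
Difference = 68.4000 − 67.5333 = 0.8667 ≈ 0.9.

0.9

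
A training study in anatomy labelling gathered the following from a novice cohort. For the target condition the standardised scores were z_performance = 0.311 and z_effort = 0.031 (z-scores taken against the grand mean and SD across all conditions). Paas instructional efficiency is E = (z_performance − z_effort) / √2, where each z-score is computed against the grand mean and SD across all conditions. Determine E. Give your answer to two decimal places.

z_P − z_E = 0.311 − 0.031 = 0.2800.
E = 0.2800 / √2 = 0.2800 / 1.41421 = 0.1980 ≈ 0.20.

0.20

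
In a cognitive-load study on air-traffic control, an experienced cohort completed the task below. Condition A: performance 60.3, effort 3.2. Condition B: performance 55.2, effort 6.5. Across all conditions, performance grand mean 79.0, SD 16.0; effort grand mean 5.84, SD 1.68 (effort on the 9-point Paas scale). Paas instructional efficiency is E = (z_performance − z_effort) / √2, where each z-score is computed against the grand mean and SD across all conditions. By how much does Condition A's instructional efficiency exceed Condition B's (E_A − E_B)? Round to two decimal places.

1.61

Condition A: z_P = (60.3 − 79.0)/16.0 = -1.1688; z_E = (3.2 − 5.84)/1.68 = -1.5714; E_A = (-1.1688 − (-1.5714))/√2 = 0.2847.
Condition B: z_P = (55.2 − 79.0)/16.0 = -1.4875; z_E = (6.5 − 5.84)/1.68 = 0.3929; E_B = (-1.4875 − 0.3929)/√2 = -1.3296.
E_A − E_B = 0.2847 − (-1.3296) = 1.6143 ≈ 1.61.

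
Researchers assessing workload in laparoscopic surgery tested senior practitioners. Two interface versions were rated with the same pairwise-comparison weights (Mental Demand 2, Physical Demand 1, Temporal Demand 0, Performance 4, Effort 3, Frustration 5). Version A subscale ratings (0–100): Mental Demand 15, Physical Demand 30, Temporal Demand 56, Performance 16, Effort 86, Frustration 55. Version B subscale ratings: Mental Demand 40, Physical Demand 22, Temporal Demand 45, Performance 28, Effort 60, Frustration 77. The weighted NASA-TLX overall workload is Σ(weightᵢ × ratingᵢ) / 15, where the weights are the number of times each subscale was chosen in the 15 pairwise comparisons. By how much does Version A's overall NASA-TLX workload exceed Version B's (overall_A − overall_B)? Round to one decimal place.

-8.1

Version A weighted sum = 2·15 + 1·30 + 0·56 + 4·16 + 3·86 + 5·55 = 30 + 30 + 0 + 64 + 258 + 275 = 657; overall_A = 657/15 = 43.8000.
Version B weighted sum = 2·40 + 1·22 + 0·45 + 4·28 + 3·60 + 5·77 = 80 + 22 + 0 + 112 + 180 + 385 = 779; overall_B = 779/15 = 51.9333.
Difference = 43.8000 − 51.9333 = -8.1333 ≈ -8.1.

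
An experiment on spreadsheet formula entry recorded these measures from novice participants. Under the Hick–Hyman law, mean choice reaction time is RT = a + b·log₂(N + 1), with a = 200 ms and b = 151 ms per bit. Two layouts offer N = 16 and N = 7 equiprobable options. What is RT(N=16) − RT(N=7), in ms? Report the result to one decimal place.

164.2

RT(16) = 200 + 151·log₂(17) = 200 + 151·4.0875 = 817.2125 ms.
RT(7) = 200 + 151·log₂(8) = 200 + 151·3.0000 = 653.0000 ms.
Difference = 817.2125 − 653.0000 = 164.2125 ≈ 164.2 ms.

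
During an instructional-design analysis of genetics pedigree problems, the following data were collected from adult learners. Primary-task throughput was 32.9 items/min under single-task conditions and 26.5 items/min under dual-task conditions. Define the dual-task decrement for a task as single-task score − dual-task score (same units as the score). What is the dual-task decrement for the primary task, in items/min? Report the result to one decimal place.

Decrement = 32.9 − 26.5 = 6.4000 items/min ≈ 6.4 items/min.

6.4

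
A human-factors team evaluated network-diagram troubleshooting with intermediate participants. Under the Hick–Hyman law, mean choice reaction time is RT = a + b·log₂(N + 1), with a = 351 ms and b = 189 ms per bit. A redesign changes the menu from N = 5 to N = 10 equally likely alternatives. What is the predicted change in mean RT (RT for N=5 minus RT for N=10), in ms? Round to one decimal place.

-165.3

RT(5) = 351 + 189·log₂(6) = 351 + 189·2.5850 = 839.5650 ms.
RT(10) = 351 + 189·log₂(11) = 351 + 189·3.4594 = 1004.8266 ms.
Difference = 839.5650 − 1004.8266 = -165.2616 ≈ -165.3 ms.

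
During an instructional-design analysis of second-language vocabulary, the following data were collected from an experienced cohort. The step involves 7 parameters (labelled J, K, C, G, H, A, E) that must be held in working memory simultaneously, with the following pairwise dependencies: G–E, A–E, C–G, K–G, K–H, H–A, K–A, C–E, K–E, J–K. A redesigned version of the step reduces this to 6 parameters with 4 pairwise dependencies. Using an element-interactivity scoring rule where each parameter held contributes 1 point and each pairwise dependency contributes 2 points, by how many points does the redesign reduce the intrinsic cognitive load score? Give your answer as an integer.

Original: 7 × 1 + 10 × 2 = 7 + 20 = 27.
Redesigned: 6 × 1 + 4 × 2 = 6 + 8 = 14.
Reduction = 27 − 14 = 13.

13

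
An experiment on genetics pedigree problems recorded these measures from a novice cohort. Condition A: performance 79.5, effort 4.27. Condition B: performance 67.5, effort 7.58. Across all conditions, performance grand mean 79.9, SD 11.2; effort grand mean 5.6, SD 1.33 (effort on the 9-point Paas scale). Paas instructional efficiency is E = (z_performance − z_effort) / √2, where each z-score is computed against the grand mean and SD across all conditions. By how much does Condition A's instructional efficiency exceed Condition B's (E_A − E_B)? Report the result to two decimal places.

Condition A: z_P = (79.5 − 79.9)/11.2 = -0.0357; z_E = (4.27 − 5.6)/1.33 = -1.0000; E_A = (-0.0357 − (-1.0000))/√2 = 0.6819.
Condition B: z_P = (67.5 − 79.9)/11.2 = -1.1071; z_E = (7.58 − 5.6)/1.33 = 1.4887; E_B = (-1.1071 − 1.4887)/√2 = -1.8355.
E_A − E_B = 0.6819 − (-1.8355) = 2.5174 ≈ 2.52.

2.52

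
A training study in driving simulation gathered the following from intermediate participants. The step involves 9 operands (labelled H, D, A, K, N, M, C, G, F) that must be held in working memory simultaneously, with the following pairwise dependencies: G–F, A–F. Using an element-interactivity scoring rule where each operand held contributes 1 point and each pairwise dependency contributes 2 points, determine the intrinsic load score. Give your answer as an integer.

13

Count of operands held simultaneously: 9.
Count of pairwise dependencies listed: 2.
Element contribution: 9 × 1 = 9.
Interaction contribution: 2 × 2 = 4.
Intrinsic load = 9 + 4 = 13.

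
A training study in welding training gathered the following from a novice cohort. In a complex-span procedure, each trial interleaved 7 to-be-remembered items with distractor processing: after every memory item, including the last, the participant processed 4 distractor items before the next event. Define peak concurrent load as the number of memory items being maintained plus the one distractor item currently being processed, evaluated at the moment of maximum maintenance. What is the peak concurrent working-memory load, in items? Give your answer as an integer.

8

Maintenance is greatest during the distractor(s) after memory item 7: all 7 memory items are being held.
One distractor item is concurrently being processed.
Peak concurrent load = 7 + 1 = 8 items.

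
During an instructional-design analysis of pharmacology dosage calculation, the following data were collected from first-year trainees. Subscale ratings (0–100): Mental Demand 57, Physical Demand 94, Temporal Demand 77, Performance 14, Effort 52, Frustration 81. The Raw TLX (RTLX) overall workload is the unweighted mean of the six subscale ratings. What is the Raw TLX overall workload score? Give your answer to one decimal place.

62.5

Sum of ratings = 57 + 94 + 77 + 14 + 52 + 81 = 375.
RTLX = 375 / 6 = 62.5000 ≈ 62.5.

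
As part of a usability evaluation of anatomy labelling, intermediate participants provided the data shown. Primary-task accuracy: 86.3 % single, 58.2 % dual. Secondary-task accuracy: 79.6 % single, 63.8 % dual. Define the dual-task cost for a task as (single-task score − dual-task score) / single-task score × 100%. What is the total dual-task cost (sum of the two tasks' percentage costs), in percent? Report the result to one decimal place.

52.4

Primary cost = (86.3 − 58.2) / 86.3 × 100% = 32.5608%.
Secondary cost = (79.6 − 63.8) / 79.6 × 100% = 19.8492%.
Total = 32.5608% + 19.8492% = 52.4100% ≈ 52.4%.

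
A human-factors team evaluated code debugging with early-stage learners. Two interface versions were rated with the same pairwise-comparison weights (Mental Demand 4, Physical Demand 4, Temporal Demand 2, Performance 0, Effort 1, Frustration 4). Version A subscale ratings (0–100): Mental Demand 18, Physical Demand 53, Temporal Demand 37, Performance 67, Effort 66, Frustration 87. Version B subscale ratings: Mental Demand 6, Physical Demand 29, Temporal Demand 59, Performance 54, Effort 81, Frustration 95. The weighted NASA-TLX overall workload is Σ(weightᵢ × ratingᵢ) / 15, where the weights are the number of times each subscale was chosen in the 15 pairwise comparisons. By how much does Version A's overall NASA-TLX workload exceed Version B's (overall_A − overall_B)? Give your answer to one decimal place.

3.5

Version A weighted sum = 4·18 + 4·53 + 2·37 + 0·67 + 1·66 + 4·87 = 72 + 212 + 74 + 0 + 66 + 348 = 772; overall_A = 772/15 = 51.4667.
Version B weighted sum = 4·6 + 4·29 + 2·59 + 0·54 + 1·81 + 4·95 = 24 + 116 + 118 + 0 + 81 + 380 = 719; overall_B = 719/15 = 47.9333.
Difference = 51.4667 − 47.9333 = 3.5334 ≈ 3.5.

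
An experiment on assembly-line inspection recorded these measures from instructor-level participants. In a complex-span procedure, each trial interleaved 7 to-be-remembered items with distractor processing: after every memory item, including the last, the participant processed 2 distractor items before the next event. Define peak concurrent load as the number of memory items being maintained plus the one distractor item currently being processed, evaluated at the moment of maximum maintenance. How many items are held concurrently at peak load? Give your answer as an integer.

8

Maintenance is greatest during the distractor(s) after memory item 7: all 7 memory items are being held.
One distractor item is concurrently being processed.
Peak concurrent load = 7 + 1 = 8 items.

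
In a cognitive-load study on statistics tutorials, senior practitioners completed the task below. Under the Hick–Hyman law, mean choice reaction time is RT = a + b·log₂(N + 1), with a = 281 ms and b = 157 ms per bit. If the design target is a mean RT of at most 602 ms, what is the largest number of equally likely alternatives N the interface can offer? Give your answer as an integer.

Set 281 + 157·log₂(N + 1) ≤ 602.
log₂(N + 1) ≤ (602 − 281) / 157 = 2.0446.
N + 1 ≤ 2^2.0446 = 4.1256.
N ≤ 3.1256, so the largest integer N is 3.

3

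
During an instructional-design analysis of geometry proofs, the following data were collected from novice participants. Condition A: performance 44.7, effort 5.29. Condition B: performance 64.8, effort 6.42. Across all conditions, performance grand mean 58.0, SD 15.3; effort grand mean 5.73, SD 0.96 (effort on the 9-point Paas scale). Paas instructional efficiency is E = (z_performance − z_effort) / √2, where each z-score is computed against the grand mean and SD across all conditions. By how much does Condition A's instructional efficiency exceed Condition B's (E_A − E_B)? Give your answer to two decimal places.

Condition A: z_P = (44.7 − 58.0)/15.3 = -0.8693; z_E = (5.29 − 5.73)/0.96 = -0.4583; E_A = (-0.8693 − (-0.4583))/√2 = -0.2906.
Condition B: z_P = (64.8 − 58.0)/15.3 = 0.4444; z_E = (6.42 − 5.73)/0.96 = 0.7187; E_B = (0.4444 − 0.7187)/√2 = -0.1940.
E_A − E_B = -0.2906 − (-0.1940) = -0.0966 ≈ -0.10.

-0.10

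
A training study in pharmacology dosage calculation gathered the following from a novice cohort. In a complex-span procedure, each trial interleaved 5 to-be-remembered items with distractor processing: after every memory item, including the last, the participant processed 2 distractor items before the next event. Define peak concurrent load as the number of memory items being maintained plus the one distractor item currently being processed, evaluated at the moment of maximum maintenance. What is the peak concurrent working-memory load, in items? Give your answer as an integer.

6

Maintenance is greatest during the distractor(s) after memory item 5: all 5 memory items are being held.
One distractor item is concurrently being processed.
Peak concurrent load = 5 + 1 = 6 items.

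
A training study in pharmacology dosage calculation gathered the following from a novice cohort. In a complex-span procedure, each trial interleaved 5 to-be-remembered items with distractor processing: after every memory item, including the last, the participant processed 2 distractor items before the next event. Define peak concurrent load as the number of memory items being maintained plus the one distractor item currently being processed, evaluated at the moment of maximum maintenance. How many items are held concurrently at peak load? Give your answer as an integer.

6

Maintenance is greatest during the distractor(s) after memory item 5: all 5 memory items are being held.
One distractor item is concurrently being processed.
Peak concurrent load = 5 + 1 = 6 items.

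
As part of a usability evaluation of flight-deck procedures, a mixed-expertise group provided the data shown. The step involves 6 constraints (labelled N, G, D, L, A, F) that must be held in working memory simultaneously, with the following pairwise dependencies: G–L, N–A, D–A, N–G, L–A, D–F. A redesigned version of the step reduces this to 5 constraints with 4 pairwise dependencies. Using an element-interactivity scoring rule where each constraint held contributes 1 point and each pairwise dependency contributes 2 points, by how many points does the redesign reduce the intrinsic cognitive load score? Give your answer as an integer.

Original: 6 × 1 + 6 × 2 = 6 + 12 = 18.
Redesigned: 5 × 1 + 4 × 2 = 5 + 8 = 13.
Reduction = 18 − 13 = 5.

5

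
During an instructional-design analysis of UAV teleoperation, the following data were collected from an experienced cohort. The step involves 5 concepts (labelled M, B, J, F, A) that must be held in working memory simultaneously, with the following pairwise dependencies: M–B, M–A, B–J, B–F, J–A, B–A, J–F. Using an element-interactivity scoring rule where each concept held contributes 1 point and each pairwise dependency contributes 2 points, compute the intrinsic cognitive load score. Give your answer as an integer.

19

Count of concepts held simultaneously: 5.
Count of pairwise dependencies listed: 7.
Element contribution: 5 × 1 = 5.
Interaction contribution: 7 × 2 = 14.
Intrinsic load = 5 + 14 = 19.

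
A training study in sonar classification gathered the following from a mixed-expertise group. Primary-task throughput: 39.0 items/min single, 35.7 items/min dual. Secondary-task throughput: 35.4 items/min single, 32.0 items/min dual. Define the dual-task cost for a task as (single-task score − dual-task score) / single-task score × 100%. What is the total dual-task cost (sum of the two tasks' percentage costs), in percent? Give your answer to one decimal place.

Primary cost = (39.0 − 35.7) / 39.0 × 100% = 8.4615%.
Secondary cost = (35.4 − 32.0) / 35.4 × 100% = 9.6045%.
Total = 8.4615% + 9.6045% = 18.0660% ≈ 18.1%.

18.1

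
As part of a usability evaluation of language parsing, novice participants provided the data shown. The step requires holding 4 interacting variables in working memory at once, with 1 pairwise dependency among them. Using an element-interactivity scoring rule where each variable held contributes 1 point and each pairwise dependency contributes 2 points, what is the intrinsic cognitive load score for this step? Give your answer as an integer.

6

Element contribution: 4 × 1 = 4.
Interaction contribution: 1 × 2 = 2.
Intrinsic load = 4 + 2 = 6.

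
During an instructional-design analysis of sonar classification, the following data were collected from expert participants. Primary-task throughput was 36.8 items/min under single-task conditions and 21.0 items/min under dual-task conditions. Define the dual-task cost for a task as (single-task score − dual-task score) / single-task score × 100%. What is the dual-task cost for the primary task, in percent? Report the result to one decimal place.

Cost = (36.8 − 21.0) / 36.8 × 100%
     = 15.8000 / 36.8 × 100% = 42.9348%.
≈ 42.9%.

42.9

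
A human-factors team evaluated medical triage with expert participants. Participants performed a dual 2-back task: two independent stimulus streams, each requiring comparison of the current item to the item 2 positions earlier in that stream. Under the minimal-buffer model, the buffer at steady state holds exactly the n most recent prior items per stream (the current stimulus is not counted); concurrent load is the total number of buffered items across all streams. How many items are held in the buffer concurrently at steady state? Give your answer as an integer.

Each stream's buffer holds its 2 most recent prior items.
Two independent streams: 2 × 2 = 4 buffered items at steady state.

4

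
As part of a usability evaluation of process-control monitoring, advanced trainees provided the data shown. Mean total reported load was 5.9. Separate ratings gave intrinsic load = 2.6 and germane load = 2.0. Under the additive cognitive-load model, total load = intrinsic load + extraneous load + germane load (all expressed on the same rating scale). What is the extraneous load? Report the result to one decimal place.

1.3

extraneous load = total − intrinsic − germane
             = 5.9 − 2.6 − 2.0 = 1.3.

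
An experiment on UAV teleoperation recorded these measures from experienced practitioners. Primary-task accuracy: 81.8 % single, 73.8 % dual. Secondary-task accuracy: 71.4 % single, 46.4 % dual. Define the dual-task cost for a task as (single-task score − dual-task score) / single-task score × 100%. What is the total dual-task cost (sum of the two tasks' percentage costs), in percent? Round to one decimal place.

Primary cost = (81.8 − 73.8) / 81.8 × 100% = 9.7800%.
Secondary cost = (71.4 − 46.4) / 71.4 × 100% = 35.0140%.
Total = 9.7800% + 35.0140% = 44.7940% ≈ 44.8%.

44.8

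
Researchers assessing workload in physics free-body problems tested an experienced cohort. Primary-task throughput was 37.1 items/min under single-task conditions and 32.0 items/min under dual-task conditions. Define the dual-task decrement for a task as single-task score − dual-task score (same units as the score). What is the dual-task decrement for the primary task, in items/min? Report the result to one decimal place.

5.1

Decrement = 37.1 − 32.0 = 5.1000 items/min ≈ 5.1 items/min.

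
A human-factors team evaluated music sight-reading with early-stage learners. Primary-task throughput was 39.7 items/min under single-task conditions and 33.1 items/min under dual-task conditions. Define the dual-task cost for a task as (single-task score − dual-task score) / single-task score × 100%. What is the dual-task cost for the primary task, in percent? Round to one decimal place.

Cost = (39.7 − 33.1) / 39.7 × 100%
     = 6.6000 / 39.7 × 100% = 16.6247%.
≈ 16.6%.

16.6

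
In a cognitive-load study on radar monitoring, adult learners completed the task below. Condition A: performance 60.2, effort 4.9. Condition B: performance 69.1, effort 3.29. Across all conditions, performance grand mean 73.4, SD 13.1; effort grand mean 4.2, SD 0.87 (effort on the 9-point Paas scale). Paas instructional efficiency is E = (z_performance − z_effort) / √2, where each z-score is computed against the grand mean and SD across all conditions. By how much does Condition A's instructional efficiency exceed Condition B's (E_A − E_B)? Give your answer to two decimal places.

-1.79

Condition A: z_P = (60.2 − 73.4)/13.1 = -1.0076; z_E = (4.9 − 4.2)/0.87 = 0.8046; E_A = (-1.0076 − 0.8046)/√2 = -1.2814.
Condition B: z_P = (69.1 − 73.4)/13.1 = -0.3282; z_E = (3.29 − 4.2)/0.87 = -1.0460; E_B = (-0.3282 − (-1.0460))/√2 = 0.5076.
E_A − E_B = -1.2814 − 0.5076 = -1.7890 ≈ -1.79.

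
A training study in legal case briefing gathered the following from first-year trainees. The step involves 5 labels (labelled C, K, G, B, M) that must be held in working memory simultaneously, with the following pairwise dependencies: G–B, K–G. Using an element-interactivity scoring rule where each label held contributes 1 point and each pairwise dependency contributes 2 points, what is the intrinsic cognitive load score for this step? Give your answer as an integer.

Count of labels held simultaneously: 5.
Count of pairwise dependencies listed: 2.
Element contribution: 5 × 1 = 5.
Interaction contribution: 2 × 2 = 4.
Intrinsic load = 5 + 4 = 9.

9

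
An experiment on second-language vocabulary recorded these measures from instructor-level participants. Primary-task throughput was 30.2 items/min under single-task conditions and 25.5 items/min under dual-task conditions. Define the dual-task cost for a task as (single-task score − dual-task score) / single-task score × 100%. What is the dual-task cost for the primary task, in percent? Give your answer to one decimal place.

Cost = (30.2 − 25.5) / 30.2 × 100%
     = 4.7000 / 30.2 × 100% = 15.5629%.
≈ 15.6%.

15.6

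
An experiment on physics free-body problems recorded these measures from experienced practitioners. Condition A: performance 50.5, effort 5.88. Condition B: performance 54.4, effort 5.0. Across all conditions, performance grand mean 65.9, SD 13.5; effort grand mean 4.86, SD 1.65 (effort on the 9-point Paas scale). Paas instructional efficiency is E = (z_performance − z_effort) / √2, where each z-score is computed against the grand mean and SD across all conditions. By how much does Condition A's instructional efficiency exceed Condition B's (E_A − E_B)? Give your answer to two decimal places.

Condition A: z_P = (50.5 − 65.9)/13.5 = -1.1407; z_E = (5.88 − 4.86)/1.65 = 0.6182; E_A = (-1.1407 − 0.6182)/√2 = -1.2437.
Condition B: z_P = (54.4 − 65.9)/13.5 = -0.8519; z_E = (5.0 − 4.86)/1.65 = 0.0848; E_B = (-0.8519 − 0.0848)/√2 = -0.6623.
E_A − E_B = -1.2437 − (-0.6623) = -0.5814 ≈ -0.58.

-0.58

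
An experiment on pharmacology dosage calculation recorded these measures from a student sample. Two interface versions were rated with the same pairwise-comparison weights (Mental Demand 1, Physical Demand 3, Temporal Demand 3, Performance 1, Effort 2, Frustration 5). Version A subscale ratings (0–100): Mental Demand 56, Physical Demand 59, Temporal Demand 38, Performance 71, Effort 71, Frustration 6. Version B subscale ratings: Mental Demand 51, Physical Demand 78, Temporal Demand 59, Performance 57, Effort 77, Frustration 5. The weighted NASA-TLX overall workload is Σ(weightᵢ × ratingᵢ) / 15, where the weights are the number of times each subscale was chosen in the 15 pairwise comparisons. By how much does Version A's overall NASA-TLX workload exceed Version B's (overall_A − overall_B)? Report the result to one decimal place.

Version A weighted sum = 1·56 + 3·59 + 3·38 + 1·71 + 2·71 + 5·6 = 56 + 177 + 114 + 71 + 142 + 30 = 590; overall_A = 590/15 = 39.3333.
Version B weighted sum = 1·51 + 3·78 + 3·59 + 1·57 + 2·77 + 5·5 = 51 + 234 + 177 + 57 + 154 + 25 = 698; overall_B = 698/15 = 46.5333.
Difference = 39.3333 − 46.5333 = -7.2000 ≈ -7.2.

-7.2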